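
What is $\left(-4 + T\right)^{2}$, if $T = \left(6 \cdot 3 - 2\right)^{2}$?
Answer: $63504$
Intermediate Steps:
$T = 256$ ($T = \left(18 - 2\right)^{2} = 16^{2} = 256$)
$\left(-4 + T\right)^{2} = \left(-4 + 256\right)^{2} = 252^{2} = 63504$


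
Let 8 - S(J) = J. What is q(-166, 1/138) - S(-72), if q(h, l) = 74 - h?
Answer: 160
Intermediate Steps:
S(J) = 8 - J
q(-166, 1/138) - S(-72) = (74 - 1*(-166)) - (8 - 1*(-72)) = (74 + 166) - (8 + 72) = 240 - 1*80 = 240 - 80 = 160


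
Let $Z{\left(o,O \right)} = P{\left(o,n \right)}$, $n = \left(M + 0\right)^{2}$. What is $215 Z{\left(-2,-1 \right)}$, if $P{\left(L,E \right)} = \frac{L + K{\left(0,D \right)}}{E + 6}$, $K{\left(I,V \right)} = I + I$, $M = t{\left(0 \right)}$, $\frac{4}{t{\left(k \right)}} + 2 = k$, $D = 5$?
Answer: $-43$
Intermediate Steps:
$t{\left(k \right)} = \frac{4}{-2 + k}$
$M = -2$ ($M = \frac{4}{-2 + 0} = \frac{4}{-2} = 4 \left(- \frac{1}{2}\right) = -2$)
$K{\left(I,V \right)} = 2 I$
$n = 4$ ($n = \left(-2 + 0\right)^{2} = \left(-2\right)^{2} = 4$)
$P{\left(L,E \right)} = \frac{L}{6 + E}$ ($P{\left(L,E \right)} = \frac{L + 2 \cdot 0}{E + 6} = \frac{L + 0}{6 + E} = \frac{L}{6 + E}$)
$Z{\left(o,O \right)} = \frac{o}{10}$ ($Z{\left(o,O \right)} = \frac{o}{6 + 4} = \frac{o}{10}$)
$215 Z{\left(-2,-1 \right)} = 215 \cdot \frac{1}{10} \left(-2\right) = 215 \left(- \frac{1}{5}\right) = -43$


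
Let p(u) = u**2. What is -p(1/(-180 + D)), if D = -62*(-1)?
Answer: -1/13924 ≈ -7.1818e-5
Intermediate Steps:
D = 62
-p(1/(-180 + D)) = -(1/(-180 + 62))**2 = -(1/(-118))**2 = -(-1/118)**2 = -1*1/13924 = -1/13924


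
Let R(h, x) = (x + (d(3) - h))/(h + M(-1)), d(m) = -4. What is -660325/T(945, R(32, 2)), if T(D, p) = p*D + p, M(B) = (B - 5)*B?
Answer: 12546175/16082 ≈ 780.14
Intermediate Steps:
M(B) = B*(-5 + B) (M(B) = (-5 + B)*B = B*(-5 + B))
R(h, x) = (-4 + x - h)/(6 + h) (R(h, x) = (x + (-4 - h))/(h - (-5 - 1)) = (-4 + x - h)/(h - 1*(-6)) = (-4 + x - h)/(h + 6) = (-4 + x - h)/(6 + h))
T(D, p) = p + D*p (T(D, p) = D*p + p = p + D*p)
-660325/T(945, R(32, 2)) = -660325*(6 + 32)/((1 + 945)*(-4 + 2 - 1*32)) = -660325*19/(473*(-4 + 2 - 32)) = -660325/(((1/38)*(-34))*946) = -660325/((-17/19*946)) = -660325/(-16082/19) = -660325*(-19/16082) = 12546175/16082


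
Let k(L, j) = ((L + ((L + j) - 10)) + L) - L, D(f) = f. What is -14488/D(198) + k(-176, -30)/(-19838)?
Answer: -10261976/140283 ≈ -73.152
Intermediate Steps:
k(L, j) = -10 + j + 2*L (k(L, j) = ((L + (-10 + L + j)) + L) - L = ((-10 + j + 2*L) + L) - L = (-10 + j + 3*L) - L = -10 + j + 2*L)
-14488/D(198) + k(-176, -30)/(-19838) = -14488/198 + (-10 - 30 + 2*(-176))/(-19838) = -14488*1/198 + (-10 - 30 - 352)*(-1/19838) = -7244/99 - 392*(-1/19838) = -7244/99 + 28/1417 = -10261976/140283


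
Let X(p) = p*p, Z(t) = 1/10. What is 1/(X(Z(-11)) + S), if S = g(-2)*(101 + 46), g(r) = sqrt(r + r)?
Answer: 100/864360001 - 2940000*I/864360001 ≈ 1.1569e-7 - 0.0034014*I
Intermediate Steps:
g(r) = sqrt(2)*sqrt(r) (g(r) = sqrt(2*r) = sqrt(2)*sqrt(r))
Z(t) = 1/10
X(p) = p**2
S = 294*I (S = (sqrt(2)*sqrt(-2))*(101 + 46) = (sqrt(2)*(I*sqrt(2)))*147 = (2*I)*147 = 294*I ≈ 294.0*I)
1/(X(Z(-11)) + S) = 1/((1/10)**2 + 294*I) = 1/(1/100 + 294*I) = 10000*(1/100 - 294*I)/864360001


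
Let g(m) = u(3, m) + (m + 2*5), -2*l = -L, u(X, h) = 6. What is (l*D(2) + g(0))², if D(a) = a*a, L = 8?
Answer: 1024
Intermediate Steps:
l = 4 (l = -(-1)*8/2 = -½*(-8) = 4)
D(a) = a²
g(m) = 16 + m (g(m) = 6 + (m + 2*5) = 6 + (m + 10) = 6 + (10 + m) = 16 + m)
(l*D(2) + g(0))² = (4*2² + (16 + 0))² = (4*4 + 16)² = (16 + 16)² = 32² = 1024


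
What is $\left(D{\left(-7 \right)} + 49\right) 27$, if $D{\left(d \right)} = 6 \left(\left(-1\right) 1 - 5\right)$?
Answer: $351$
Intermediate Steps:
$D{\left(d \right)} = -36$ ($D{\left(d \right)} = 6 \left(-1 - 5\right) = 6 \left(-6\right) = -36$)
$\left(D{\left(-7 \right)} + 49\right) 27 = \left(-36 + 49\right) 27 = 13 \cdot 27 = 351$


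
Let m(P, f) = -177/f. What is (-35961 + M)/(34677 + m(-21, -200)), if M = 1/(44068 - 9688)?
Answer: -12363391790/11922256863 ≈ -1.0370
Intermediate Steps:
M = 1/34380 ≈ 2.9087e-5
(-35961 + M)/(34677 + m(-21, -200)) = (-35961 + 1/34380)/(34677 - 177/(-200)) = -1236339179/(34380*(34677 - 177*(-1/200))) = -1236339179/(34380*(34677 + 177/200)) = -1236339179/(34380*6935577/200) = -1236339179/34380*200/6935577 = -12363391790/11922256863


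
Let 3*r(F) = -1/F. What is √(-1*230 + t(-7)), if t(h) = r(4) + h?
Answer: I*√8535/6 ≈ 15.398*I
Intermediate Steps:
r(F) = -1/(3*F) (r(F) = (-1/F)/3 = -1/(3*F))
t(h) = -1/12 + h (t(h) = -⅓/4 + h = -⅓*¼ + h = -1/12 + h)
√(-1*230 + t(-7)) = √(-1*230 + (-1/12 - 7)) = √(-230 - 85/12) = √(-2845/12) = I*√8535/6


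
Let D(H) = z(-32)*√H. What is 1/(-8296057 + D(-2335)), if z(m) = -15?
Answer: I/(-8296057*I + 15*√2335) ≈ -1.2054e-7 + 1.0532e-11*I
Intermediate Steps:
D(H) = -15*√H
1/(-8296057 + D(-2335)) = 1/(-8296057 - 15*I*√2335)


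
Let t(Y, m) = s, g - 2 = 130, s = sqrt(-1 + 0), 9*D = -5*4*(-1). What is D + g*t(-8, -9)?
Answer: 20/9 + 132*I ≈ 2.2222 + 132.0*I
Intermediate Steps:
D = 20/9 (D = (-5*4*(-1))/9 = (-20*(-1))/9 = (1/9)*20 = 20/9 ≈ 2.2222)
s = I (s = sqrt(-1) = I ≈ 1.0*I)
g = 132 (g = 2 + 130 = 132)
t(Y, m) = I
D + g*t(-8, -9) = 20/9 + 132*I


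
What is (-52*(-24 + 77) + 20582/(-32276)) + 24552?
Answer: 351733557/16138 ≈ 21795.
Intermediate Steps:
(-52*(-24 + 77) + 20582/(-32276)) + 24552 = (-52*53 + 20582*(-1/32276)) + 24552 = (-2756 - 10291/16138) + 24552 = -44486619/16138 + 24552 = 351733557/16138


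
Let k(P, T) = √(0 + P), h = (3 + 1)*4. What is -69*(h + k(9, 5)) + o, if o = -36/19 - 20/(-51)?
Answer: -1271815/969 ≈ -1312.5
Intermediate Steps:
h = 16 (h = 4*4 = 16)
k(P, T) = √P
o = -1456/969 (o = -36*1/19 - 20*(-1/51) = -36/19 + 20/51 = -1456/969 ≈ -1.5026)
-69*(h + k(9, 5)) + o = -69*(16 + √9) - 1456/969 = -69*(16 + 3) - 1456/969 = -69*19 - 1456/969 = -1311 - 1456/969 = -1271815/969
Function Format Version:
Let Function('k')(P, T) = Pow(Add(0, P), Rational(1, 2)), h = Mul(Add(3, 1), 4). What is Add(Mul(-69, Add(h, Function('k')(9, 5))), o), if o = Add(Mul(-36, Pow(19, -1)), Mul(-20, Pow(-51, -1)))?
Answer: Rational(-1271815, 969) ≈ -1312.5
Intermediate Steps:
h = 16 (h = Mul(4, 4) = 16)
Function('k')(P, T) = Pow(P, Rational(1, 2))
o = Rational(-1456, 969) (o = Add(Mul(-36, Rational(1, 19)), Mul(-20, Rational(-1, 51))) = Add(Rational(-36, 19), Rational(20, 51)) = Rational(-1456, 969) ≈ -1.5026)
Add(Mul(-69, Add(h, Function('k')(9, 5))), o) = Add(Mul(-69, Add(16, Pow(9, Rational(1, 2)))), Rational(-1456, 969)) = Add(Mul(-69, Add(16, 3)), Rational(-1456, 969)) = Add(Mul(-69, 19), Rational(-1456, 969)) = Add(-1311, Rational(-1456, 969)) = Rational(-1271815, 969)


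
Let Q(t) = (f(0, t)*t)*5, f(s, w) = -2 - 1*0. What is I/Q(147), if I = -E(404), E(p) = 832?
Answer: 416/735 ≈ 0.56599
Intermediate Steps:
f(s, w) = -2 (f(s, w) = -2 + 0 = -2)
Q(t) = -10*t (Q(t) = -2*t*5 = -10*t)
I = -832 (I = -1*832 = -832)
I/Q(147) = -832/((-10*147)) = -832/(-1470) = -832*(-1/1470) = 416/735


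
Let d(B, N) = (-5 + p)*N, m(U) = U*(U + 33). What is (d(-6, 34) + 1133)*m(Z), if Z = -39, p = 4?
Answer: 257166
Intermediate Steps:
m(U) = U*(33 + U)
d(B, N) = -N (d(B, N) = (-5 + 4)*N = -N)
(d(-6, 34) + 1133)*m(Z) = (-1*34 + 1133)*(-39*(33 - 39)) = (-34 + 1133)*(-39*(-6)) = 1099*234 = 257166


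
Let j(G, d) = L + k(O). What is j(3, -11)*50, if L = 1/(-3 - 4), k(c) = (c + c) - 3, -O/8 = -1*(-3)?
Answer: -17900/7 ≈ -2557.1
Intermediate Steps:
O = -24 (O = -(-8)*(-3) = -8*3 = -24)
k(c) = -3 + 2*c (k(c) = 2*c - 3 = -3 + 2*c)
L = -⅐ (L = 1/(-7) = -⅐ ≈ -0.14286)
j(G, d) = -358/7 (j(G, d) = -⅐ + (-3 + 2*(-24)) = -⅐ + (-3 - 48) = -⅐ - 51 = -358/7)
j(3, -11)*50 = -358/7*50 = -17900/7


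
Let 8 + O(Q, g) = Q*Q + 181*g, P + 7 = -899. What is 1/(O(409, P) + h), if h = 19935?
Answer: 1/23222 ≈ 4.3063e-5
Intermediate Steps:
P = -906 (P = -7 - 899 = -906)
O(Q, g) = -8 + Q² + 181*g (O(Q, g) = -8 + (Q*Q + 181*g) = -8 + (Q² + 181*g) = -8 + Q² + 181*g)
1/(O(409, P) + h) = 1/((-8 + 409² + 181*(-906)) + 19935) = 1/((-8 + 167281 - 163986) + 19935) = 1/(3287 + 19935) = 1/23222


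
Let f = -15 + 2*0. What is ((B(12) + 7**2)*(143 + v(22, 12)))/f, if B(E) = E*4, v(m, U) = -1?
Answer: -13774/15 ≈ -918.27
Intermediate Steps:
B(E) = 4*E
f = -15 (f = -15 + 0 = -15)
((B(12) + 7**2)*(143 + v(22, 12)))/f = ((4*12 + 7**2)*(143 - 1))/(-15) = ((48 + 49)*142)*(-1/15) = (97*142)*(-1/15) = 13774*(-1/15) = -13774/15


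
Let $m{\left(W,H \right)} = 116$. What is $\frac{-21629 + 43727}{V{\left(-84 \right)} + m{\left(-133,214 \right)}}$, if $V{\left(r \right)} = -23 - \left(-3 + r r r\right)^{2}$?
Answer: $- \frac{3683}{58550264626} \approx -6.2903 \cdot 10^{-8}$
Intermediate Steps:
$V{\left(r \right)} = -23 - \left(-3 + r^{3}\right)^{2}$ ($V{\left(r \right)} = -23 - \left(-3 + r^{2} r\right)^{2} = -23 - \left(-3 + r^{3}\right)^{2}$)
$\frac{-21629 + 43727}{V{\left(-84 \right)} + m{\left(-133,214 \right)}} = \frac{-21629 + 43727}{\left(-23 - \left(-3 + \left(-84\right)^{3}\right)^{2}\right) + 116} = \frac{22098}{\left(-23 - \left(-3 - 592704\right)^{2}\right) + 116} = \frac{22098}{\left(-23 - \left(-592707\right)^{2}\right) + 116} = \frac{22098}{\left(-23 - 351301587849\right) + 116} = \frac{22098}{-351301587872 + 116} = \frac{22098}{-351301587756} = 22098 \left(- \frac{1}{351301587756}\right) = - \frac{3683}{58550264626}$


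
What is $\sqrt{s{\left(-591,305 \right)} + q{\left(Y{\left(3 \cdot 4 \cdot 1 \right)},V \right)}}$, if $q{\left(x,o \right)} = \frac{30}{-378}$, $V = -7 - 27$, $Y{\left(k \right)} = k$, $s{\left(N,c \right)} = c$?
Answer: $\frac{\sqrt{134470}}{21} \approx 17.462$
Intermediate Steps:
$V = -34$ ($V = -7 - 27 = -34$)
$q{\left(x,o \right)} = - \frac{5}{63}$ ($q{\left(x,o \right)} = 30 \left(- \frac{1}{378}\right) = - \frac{5}{63}$)
$\sqrt{s{\left(-591,305 \right)} + q{\left(Y{\left(3 \cdot 4 \cdot 1 \right)},V \right)}} = \sqrt{305 - \frac{5}{63}} = \sqrt{\frac{19210}{63}} = \frac{\sqrt{134470}}{21}$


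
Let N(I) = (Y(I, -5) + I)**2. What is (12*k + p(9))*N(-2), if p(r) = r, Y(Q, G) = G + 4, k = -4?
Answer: -351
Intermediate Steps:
Y(Q, G) = 4 + G
N(I) = (-1 + I)**2 (N(I) = ((4 - 5) + I)**2 = (-1 + I)**2)
(12*k + p(9))*N(-2) = (12*(-4) + 9)*(-1 - 2)**2 = (-48 + 9)*(-3)**2 = -39*9 = -351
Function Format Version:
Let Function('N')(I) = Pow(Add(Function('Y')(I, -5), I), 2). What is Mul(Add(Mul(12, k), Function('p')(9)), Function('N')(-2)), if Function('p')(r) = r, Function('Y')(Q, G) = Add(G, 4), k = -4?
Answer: -351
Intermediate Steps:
Function('Y')(Q, G) = Add(4, G)
Function('N')(I) = Pow(Add(-1, I), 2) (Function('N')(I) = Pow(Add(Add(4, -5), I), 2) = Pow(Add(-1, I), 2))
Mul(Add(Mul(12, k), Function('p')(9)), Function('N')(-2)) = Mul(Add(Mul(12, -4), 9), Pow(Add(-1, -2), 2)) = Mul(Add(-48, 9), Pow(-3, 2)) = Mul(-39, 9) = -351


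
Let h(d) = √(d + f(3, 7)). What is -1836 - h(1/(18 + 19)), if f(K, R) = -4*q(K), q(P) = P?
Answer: -1836 - I*√16391/37 ≈ -1836.0 - 3.4602*I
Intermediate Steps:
f(K, R) = -4*K
h(d) = √(-12 + d) (h(d) = √(d - 4*3) = √(d - 12) = √(-12 + d))
-1836 - h(1/(18 + 19)) = -1836 - √(-12 + 1/(18 + 19)) = -1836 - √(-12 + 1/37) = -1836 - √(-443/37) = -1836 - I*√16391/37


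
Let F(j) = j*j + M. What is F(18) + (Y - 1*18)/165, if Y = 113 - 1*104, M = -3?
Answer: 17652/55 ≈ 320.95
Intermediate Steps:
Y = 9 (Y = 113 - 104 = 9)
F(j) = -3 + j**2 (F(j) = j*j - 3 = j**2 - 3 = -3 + j**2)
F(18) + (Y - 1*18)/165 = (-3 + 18**2) + (9 - 1*18)/165 = (-3 + 324) + (9 - 18)*(1/165) = 321 - 9*1/165 = 321 - 3/55 = 17652/55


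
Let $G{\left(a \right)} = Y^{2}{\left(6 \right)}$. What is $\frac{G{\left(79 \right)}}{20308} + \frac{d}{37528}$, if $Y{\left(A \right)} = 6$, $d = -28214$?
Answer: $- \frac{71452363}{95264828} \approx -0.75004$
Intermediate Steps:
$G{\left(a \right)} = 36$ ($G{\left(a \right)} = 6^{2} = 36$)
$\frac{G{\left(79 \right)}}{20308} + \frac{d}{37528} = \frac{36}{20308} - \frac{28214}{37528} = 36 \cdot \frac{1}{20308} - \frac{14107}{18764} = \frac{9}{5077} - \frac{14107}{18764} = - \frac{71452363}{95264828}$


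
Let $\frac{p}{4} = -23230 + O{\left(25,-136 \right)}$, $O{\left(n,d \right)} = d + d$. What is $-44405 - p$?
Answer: $49603$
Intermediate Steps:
$O{\left(n,d \right)} = 2 d$
$p = -94008$ ($p = 4 \left(-23230 + 2 \left(-136\right)\right) = 4 \left(-23230 - 272\right) = 4 \left(-23502\right) = -94008$)
$-44405 - p = -44405 - -94008 = -44405 + 94008 = 49603$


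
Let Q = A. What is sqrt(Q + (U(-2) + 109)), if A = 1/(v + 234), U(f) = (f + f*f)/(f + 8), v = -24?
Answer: sqrt(4821810)/210 ≈ 10.456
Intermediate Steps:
U(f) = (f + f**2)/(8 + f)
A = 1/210 (A = 1/(-24 + 234) = 1/210 ≈ 0.0047619)
Q = 1/210 ≈ 0.0047619
sqrt(Q + (U(-2) + 109)) = sqrt(1/210 + (-2*(1 - 2)/(8 - 2) + 109)) = sqrt(1/210 + (-2*(-1)/6 + 109)) = sqrt(1/210 + (-2*1/6*(-1) + 109)) = sqrt(1/210 + (1/3 + 109)) = sqrt(1/210 + 328/3) = sqrt(22961/210) = sqrt(4821810)/210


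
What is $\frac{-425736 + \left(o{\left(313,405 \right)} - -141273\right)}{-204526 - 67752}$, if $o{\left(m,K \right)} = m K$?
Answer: $\frac{78849}{136139} \approx 0.57918$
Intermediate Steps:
$o{\left(m,K \right)} = K m$
$\frac{-425736 + \left(o{\left(313,405 \right)} - -141273\right)}{-204526 - 67752} = \frac{-425736 + \left(405 \cdot 313 - -141273\right)}{-204526 - 67752} = \frac{-425736 + \left(126765 + 141273\right)}{-272278} = \left(-425736 + 268038\right) \left(- \frac{1}{272278}\right) = \left(-157698\right) \left(- \frac{1}{272278}\right) = \frac{78849}{136139}$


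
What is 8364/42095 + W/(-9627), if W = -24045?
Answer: 364231501/135082855 ≈ 2.6964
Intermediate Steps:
8364/42095 + W/(-9627) = 8364/42095 - 24045/(-9627) = 8364*(1/42095) - 24045*(-1/9627) = 8364/42095 + 8015/3209 = 364231501/135082855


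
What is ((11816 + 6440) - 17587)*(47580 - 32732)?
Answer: 9933312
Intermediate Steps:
((11816 + 6440) - 17587)*(47580 - 32732) = (18256 - 17587)*14848 = 669*14848 = 9933312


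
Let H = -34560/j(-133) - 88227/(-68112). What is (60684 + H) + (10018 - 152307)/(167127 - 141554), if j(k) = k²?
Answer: 207728339389941487/3423466511696 ≈ 60678.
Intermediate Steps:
H = -88144813/133870352 (H = -34560/((-133)²) - 88227/(-68112) = -34560/17689 - 88227*(-1/68112) = -34560*1/17689 + 9803/7568 = -34560/17689 + 9803/7568 = -88144813/133870352 ≈ -0.65843)
(60684 + H) + (10018 - 152307)/(167127 - 141554) = (60684 - 88144813/133870352) + (10018 - 152307)/(167127 - 141554) = 8123700295955/133870352 - 142289/25573 = 207728339389941487/3423466511696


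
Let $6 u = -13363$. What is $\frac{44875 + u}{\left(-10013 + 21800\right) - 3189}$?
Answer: $\frac{255887}{51588} \approx 4.9602$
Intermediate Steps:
$u = - \frac{13363}{6}$ ($u = \frac{1}{6} \left(-13363\right) = - \frac{13363}{6} \approx -2227.2$)
$\frac{44875 + u}{\left(-10013 + 21800\right) - 3189} = \frac{44875 - \frac{13363}{6}}{\left(-10013 + 21800\right) - 3189} = \frac{255887}{6 \left(11787 - 3189\right)} = \frac{255887}{6 \cdot 8598} = \frac{255887}{6} \cdot \frac{1}{8598} = \frac{255887}{51588}$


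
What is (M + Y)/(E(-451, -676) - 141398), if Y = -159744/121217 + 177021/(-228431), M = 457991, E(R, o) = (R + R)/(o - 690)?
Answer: -8661522449438959588/2674117675337459841 ≈ -3.2390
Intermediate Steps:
E(R, o) = 2*R/(-690 + o) (E(R, o) = (2*R)/(-690 + o) = 2*R/(-690 + o))
Y = -57948436221/27689720527 (Y = -159744*1/121217 + 177021*(-1/228431) = -159744/121217 - 177021/228431 = -57948436221/27689720527 ≈ -2.0928)
(M + Y)/(E(-451, -676) - 141398) = (457991 - 57948436221/27689720527)/(2*(-451)/(-690 - 676) - 141398) = 12681584845445036/(27689720527*(2*(-451)/(-1366) - 141398)) = 12681584845445036/(27689720527*(2*(-451)*(-1/1366) - 141398)) = 12681584845445036/(27689720527*(451/683 - 141398)) = 12681584845445036/(27689720527*(-96574383/683)) = (12681584845445036/27689720527)*(-683/96574383) = -8661522449438959588/2674117675337459841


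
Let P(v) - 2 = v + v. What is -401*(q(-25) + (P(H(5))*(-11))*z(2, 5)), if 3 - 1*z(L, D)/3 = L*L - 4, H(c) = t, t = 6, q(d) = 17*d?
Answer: 726211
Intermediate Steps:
H(c) = 6
z(L, D) = 21 - 3*L² (z(L, D) = 9 - 3*(L*L - 4) = 9 - 3*(L² - 4) = 9 - 3*(-4 + L²) = 9 + (12 - 3*L²) = 21 - 3*L²)
P(v) = 2 + 2*v (P(v) = 2 + (v + v) = 2 + 2*v)
-401*(q(-25) + (P(H(5))*(-11))*z(2, 5)) = -401*(17*(-25) + ((2 + 2*6)*(-11))*(21 - 3*2²)) = -401*(-425 + ((2 + 12)*(-11))*(21 - 3*4)) = -401*(-425 + (14*(-11))*(21 - 12)) = -401*(-425 - 154*9) = -401*(-425 - 1386) = -401*(-1811) = 726211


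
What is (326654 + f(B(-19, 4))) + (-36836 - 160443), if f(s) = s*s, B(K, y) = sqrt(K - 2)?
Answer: 129354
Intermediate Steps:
B(K, y) = sqrt(-2 + K)
f(s) = s**2
(326654 + f(B(-19, 4))) + (-36836 - 160443) = (326654 + (sqrt(-2 - 19))**2) + (-36836 - 160443) = (326654 + (sqrt(-21))**2) - 197279 = (326654 + (I*sqrt(21))**2) - 197279 = (326654 - 21) - 197279 = 326633 - 197279 = 129354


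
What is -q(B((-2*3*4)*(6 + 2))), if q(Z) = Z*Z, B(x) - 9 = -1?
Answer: -64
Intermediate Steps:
B(x) = 8 (B(x) = 9 - 1 = 8)
q(Z) = Z**2
-q(B((-2*3*4)*(6 + 2))) = -1*8**2 = -1*64 = -64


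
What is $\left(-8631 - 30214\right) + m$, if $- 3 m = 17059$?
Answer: $- \frac{133594}{3} \approx -44531.0$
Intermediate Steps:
$m = - \frac{17059}{3}$ ($m = \left(- \frac{1}{3}\right) 17059 = - \frac{17059}{3} \approx -5686.3$)
$\left(-8631 - 30214\right) + m = \left(-8631 - 30214\right) - \frac{17059}{3} = -38845 - \frac{17059}{3} = - \frac{133594}{3}$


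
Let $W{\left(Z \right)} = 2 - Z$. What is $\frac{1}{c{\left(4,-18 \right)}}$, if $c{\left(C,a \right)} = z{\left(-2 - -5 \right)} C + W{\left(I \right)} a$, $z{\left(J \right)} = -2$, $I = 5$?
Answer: $\frac{1}{46} \approx 0.021739$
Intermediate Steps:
$c{\left(C,a \right)} = - 3 a - 2 C$ ($c{\left(C,a \right)} = - 2 C + \left(2 - 5\right) a = - 2 C - 3 a = - 3 a - 2 C$)
$\frac{1}{c{\left(4,-18 \right)}} = \frac{1}{\left(-3\right) \left(-18\right) - 8} = \frac{1}{54 - 8} = \frac{1}{46}$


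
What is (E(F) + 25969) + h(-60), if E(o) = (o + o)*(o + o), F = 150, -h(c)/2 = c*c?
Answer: 108769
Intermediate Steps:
h(c) = -2*c**2 (h(c) = -2*c*c = -2*c**2)
E(o) = 4*o**2 (E(o) = (2*o)*(2*o) = 4*o**2)
(E(F) + 25969) + h(-60) = (4*150**2 + 25969) - 2*(-60)**2 = (4*22500 + 25969) - 2*3600 = (90000 + 25969) - 7200 = 115969 - 7200 = 108769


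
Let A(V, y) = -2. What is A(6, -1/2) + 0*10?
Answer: -2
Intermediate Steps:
A(6, -1/2) + 0*10 = -2 + 0*10 = -2 + 0 = -2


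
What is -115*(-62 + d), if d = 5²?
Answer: 4255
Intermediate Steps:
d = 25
-115*(-62 + d) = -115*(-62 + 25) = -115*(-37) = 4255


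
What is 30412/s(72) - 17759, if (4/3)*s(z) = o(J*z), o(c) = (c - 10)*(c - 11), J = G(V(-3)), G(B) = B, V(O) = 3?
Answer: -1124883031/63345 ≈ -17758.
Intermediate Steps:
J = 3
o(c) = (-11 + c)*(-10 + c) (o(c) = (-10 + c)*(-11 + c) = (-11 + c)*(-10 + c))
s(z) = 165/2 - 189*z/4 + 27*z**2/4 (s(z) = 3*(110 + (3*z)**2 - 63*z)/4 = 3*(110 + 9*z**2 - 63*z)/4 = 3*(110 - 63*z + 9*z**2)/4 = 165/2 - 189*z/4 + 27*z**2/4)
30412/s(72) - 17759 = 30412/(165/2 - 189/4*72 + (27/4)*72**2) - 17759 = 30412/(165/2 - 3402 + (27/4)*5184) - 17759 = 30412/(165/2 - 3402 + 34992) - 17759 = 30412/(63345/2) - 17759 = 30412*(2/63345) - 17759 = 60824/63345 - 17759 = -1124883031/63345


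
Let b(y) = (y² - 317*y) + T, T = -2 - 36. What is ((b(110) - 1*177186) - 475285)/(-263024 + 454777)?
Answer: -675279/191753 ≈ -3.5216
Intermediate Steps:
T = -38
b(y) = -38 + y² - 317*y (b(y) = (y² - 317*y) - 38 = -38 + y² - 317*y)
((b(110) - 1*177186) - 475285)/(-263024 + 454777) = (((-38 + 110² - 317*110) - 1*177186) - 475285)/(-263024 + 454777) = (((-38 + 12100 - 34870) - 177186) - 475285)/191753 = ((-22808 - 177186) - 475285)*(1/191753) = (-199994 - 475285)*(1/191753) = -675279*1/191753 = -675279/191753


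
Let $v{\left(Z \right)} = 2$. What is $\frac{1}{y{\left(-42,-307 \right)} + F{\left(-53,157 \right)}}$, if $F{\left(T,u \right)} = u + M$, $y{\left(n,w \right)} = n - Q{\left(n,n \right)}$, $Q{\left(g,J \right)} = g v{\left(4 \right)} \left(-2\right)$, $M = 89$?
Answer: $\frac{1}{36} \approx 0.027778$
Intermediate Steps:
$Q{\left(g,J \right)} = - 4 g$ ($Q{\left(g,J \right)} = g 2 \left(-2\right) = 2 g \left(-2\right) = - 4 g$)
$y{\left(n,w \right)} = 5 n$ ($y{\left(n,w \right)} = n - - 4 n = n + 4 n = 5 n$)
$F{\left(T,u \right)} = 89 + u$ ($F{\left(T,u \right)} = u + 89 = 89 + u$)
$\frac{1}{y{\left(-42,-307 \right)} + F{\left(-53,157 \right)}} = \frac{1}{5 \left(-42\right) + \left(89 + 157\right)} = \frac{1}{-210 + 246} = \frac{1}{36}$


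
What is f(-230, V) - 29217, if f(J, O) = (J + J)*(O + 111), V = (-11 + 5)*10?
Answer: -52677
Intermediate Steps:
V = -60 (V = -6*10 = -60)
f(J, O) = 2*J*(111 + O) (f(J, O) = (2*J)*(111 + O) = 2*J*(111 + O))
f(-230, V) - 29217 = 2*(-230)*(111 - 60) - 29217 = 2*(-230)*51 - 29217 = -23460 - 29217 = -52677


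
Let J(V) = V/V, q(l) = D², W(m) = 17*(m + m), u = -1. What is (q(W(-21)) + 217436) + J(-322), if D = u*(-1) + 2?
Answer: 217446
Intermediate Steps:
W(m) = 34*m (W(m) = 17*(2*m) = 34*m)
D = 3 (D = -1*(-1) + 2 = 1 + 2 = 3)
q(l) = 9 (q(l) = 3² = 9)
J(V) = 1
(q(W(-21)) + 217436) + J(-322) = (9 + 217436) + 1 = 217445 + 1 = 217446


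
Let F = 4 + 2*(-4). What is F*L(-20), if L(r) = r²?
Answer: -1600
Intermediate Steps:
F = -4 (F = 4 - 8 = -4)
F*L(-20) = -4*(-20)² = -4*400 = -1600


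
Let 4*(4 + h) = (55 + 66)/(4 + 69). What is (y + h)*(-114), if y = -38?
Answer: 692151/146 ≈ 4740.8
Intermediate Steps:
h = -1047/292 (h = -4 + ((55 + 66)/(4 + 69))/4 = -4 + (121/73)/4 = -4 + (121*(1/73))/4 = -4 + (¼)*(121/73) = -4 + 121/292 = -1047/292 ≈ -3.5856)
(y + h)*(-114) = (-38 - 1047/292)*(-114) = -12143/292*(-114) = 692151/146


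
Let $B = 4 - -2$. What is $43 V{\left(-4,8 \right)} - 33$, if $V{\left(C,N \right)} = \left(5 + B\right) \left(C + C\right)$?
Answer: $-3817$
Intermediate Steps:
$B = 6$ ($B = 4 + 2 = 6$)
$V{\left(C,N \right)} = 22 C$ ($V{\left(C,N \right)} = \left(5 + 6\right) \left(C + C\right) = 11 \cdot 2 C = 22 C$)
$43 V{\left(-4,8 \right)} - 33 = 43 \cdot 22 \left(-4\right) - 33 = 43 \left(-88\right) - 33 = -3784 - 33 = -3817$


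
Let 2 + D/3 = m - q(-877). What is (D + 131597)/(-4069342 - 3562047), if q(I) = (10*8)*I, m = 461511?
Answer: -1726604/7631389 ≈ -0.22625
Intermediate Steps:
q(I) = 80*I
D = 1595007 (D = -6 + 3*(461511 - 80*(-877)) = -6 + 3*(461511 - 1*(-70160)) = -6 + 3*(461511 + 70160) = -6 + 3*531671 = -6 + 1595013 = 1595007)
(D + 131597)/(-4069342 - 3562047) = (1595007 + 131597)/(-4069342 - 3562047) = 1726604/(-7631389) = 1726604*(-1/7631389) = -1726604/7631389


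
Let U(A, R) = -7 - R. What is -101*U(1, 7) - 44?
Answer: 1370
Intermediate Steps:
-101*U(1, 7) - 44 = -101*(-7 - 1*7) - 44 = -101*(-7 - 7) - 44 = -101*(-14) - 44 = 1414 - 44 = 1370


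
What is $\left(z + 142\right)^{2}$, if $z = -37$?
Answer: $11025$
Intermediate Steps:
$\left(z + 142\right)^{2} = \left(-37 + 142\right)^{2} = 105^{2} = 11025$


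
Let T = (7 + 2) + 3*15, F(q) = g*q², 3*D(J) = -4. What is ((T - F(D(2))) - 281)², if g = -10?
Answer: 3545689/81 ≈ 43774.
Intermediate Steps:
D(J) = -4/3 (D(J) = (⅓)*(-4) = -4/3)
F(q) = -10*q²
T = 54 (T = 9 + 45 = 54)
((T - F(D(2))) - 281)² = ((54 - (-10)*(-4/3)²) - 281)² = ((54 - (-10)*16/9) - 281)² = ((54 - 1*(-160/9)) - 281)² = ((54 + 160/9) - 281)² = (646/9 - 281)² = (-1883/9)² = 3545689/81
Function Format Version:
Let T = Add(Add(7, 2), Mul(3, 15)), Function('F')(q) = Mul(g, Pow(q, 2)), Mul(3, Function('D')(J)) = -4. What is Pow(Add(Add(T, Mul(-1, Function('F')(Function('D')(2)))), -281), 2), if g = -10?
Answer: Rational(3545689, 81) ≈ 43774.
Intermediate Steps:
Function('D')(J) = Rational(-4, 3) (Function('D')(J) = Mul(Rational(1, 3), -4) = Rational(-4, 3))
Function('F')(q) = Mul(-10, Pow(q, 2))
T = 54 (T = Add(9, 45) = 54)
Pow(Add(Add(T, Mul(-1, Function('F')(Function('D')(2)))), -281), 2) = Pow(Add(Add(54, Mul(-1, Mul(-10, Pow(Rational(-4, 3), 2)))), -281), 2) = Pow(Add(Add(54, Mul(-1, Mul(-10, Rational(16, 9)))), -281), 2) = Pow(Add(Add(54, Mul(-1, Rational(-160, 9))), -281), 2) = Pow(Add(Add(54, Rational(160, 9)), -281), 2) = Pow(Add(Rational(646, 9), -281), 2) = Pow(Rational(-1883, 9), 2) = Rational(3545689, 81)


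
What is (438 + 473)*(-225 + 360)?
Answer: 122985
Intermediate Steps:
(438 + 473)*(-225 + 360) = 911*135 = 122985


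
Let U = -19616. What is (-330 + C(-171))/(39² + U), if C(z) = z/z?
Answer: 1/55 ≈ 0.018182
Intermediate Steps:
C(z) = 1
(-330 + C(-171))/(39² + U) = (-330 + 1)/(39² - 19616) = -329/(1521 - 19616) = -329/(-18095) = -329*(-1/18095) = 1/55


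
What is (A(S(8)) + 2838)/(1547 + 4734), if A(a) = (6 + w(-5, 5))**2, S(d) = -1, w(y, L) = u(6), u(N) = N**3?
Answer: 52122/6281 ≈ 8.2984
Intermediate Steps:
w(y, L) = 216 (w(y, L) = 6**3 = 216)
A(a) = 49284 (A(a) = (6 + 216)**2 = 222**2 = 49284)
(A(S(8)) + 2838)/(1547 + 4734) = (49284 + 2838)/(1547 + 4734) = 52122/6281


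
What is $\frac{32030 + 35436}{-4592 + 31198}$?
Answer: $\frac{33733}{13303} \approx 2.5357$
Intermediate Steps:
$\frac{32030 + 35436}{-4592 + 31198} = \frac{67466}{26606} = 67466 \cdot \frac{1}{26606} = \frac{33733}{13303}$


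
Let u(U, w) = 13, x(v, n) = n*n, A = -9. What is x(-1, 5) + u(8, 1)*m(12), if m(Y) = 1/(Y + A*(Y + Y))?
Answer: 5087/204 ≈ 24.936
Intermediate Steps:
x(v, n) = n²
m(Y) = -1/(17*Y) (m(Y) = 1/(Y - 9*(Y + Y)) = 1/(Y - 18*Y) = 1/(-17*Y) = -1/(17*Y))
x(-1, 5) + u(8, 1)*m(12) = 5² + 13*(-1/17/12) = 25 + 13*(-1/17*1/12) = 25 + 13*(-1/204) = 25 - 13/204 = 5087/204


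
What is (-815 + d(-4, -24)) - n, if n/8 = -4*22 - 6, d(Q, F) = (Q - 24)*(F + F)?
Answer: 1281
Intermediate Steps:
d(Q, F) = 2*F*(-24 + Q) (d(Q, F) = (-24 + Q)*(2*F) = 2*F*(-24 + Q))
n = -752 (n = 8*(-4*22 - 6) = 8*(-88 - 6) = 8*(-94) = -752)
(-815 + d(-4, -24)) - n = (-815 + 2*(-24)*(-24 - 4)) - 1*(-752) = (-815 + 2*(-24)*(-28)) + 752 = (-815 + 1344) + 752 = 529 + 752 = 1281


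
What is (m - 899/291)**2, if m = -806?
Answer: 55434348025/84681 ≈ 6.5463e+5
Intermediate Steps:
(m - 899/291)**2 = (-806 - 899/291)**2 = (-235445/291)**2 = 55434348025/84681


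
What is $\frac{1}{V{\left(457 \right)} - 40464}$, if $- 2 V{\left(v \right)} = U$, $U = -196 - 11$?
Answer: $- \frac{2}{80721} \approx -2.4777 \cdot 10^{-5}$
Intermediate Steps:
$U = -207$
$V{\left(v \right)} = \frac{207}{2}$ ($V{\left(v \right)} = \left(- \frac{1}{2}\right) \left(-207\right) = \frac{207}{2}$)
$\frac{1}{V{\left(457 \right)} - 40464} = \frac{1}{\frac{207}{2} - 40464} = \frac{1}{- \frac{80721}{2}} = - \frac{2}{80721}$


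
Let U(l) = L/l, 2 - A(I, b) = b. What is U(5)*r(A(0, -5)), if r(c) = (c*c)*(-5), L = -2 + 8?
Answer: -294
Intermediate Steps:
L = 6
A(I, b) = 2 - b
U(l) = 6/l
r(c) = -5*c² (r(c) = c²*(-5) = -5*c²)
U(5)*r(A(0, -5)) = (6/5)*(-5*(2 - 1*(-5))²) = (6*(⅕))*(-5*(2 + 5)²) = 6*(-5*7²)/5 = 6*(-5*49)/5 = (6/5)*(-245) = -294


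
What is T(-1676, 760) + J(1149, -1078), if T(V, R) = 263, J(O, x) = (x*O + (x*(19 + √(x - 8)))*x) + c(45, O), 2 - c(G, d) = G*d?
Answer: 20789534 + 1162084*I*√1086 ≈ 2.079e+7 + 3.8296e+7*I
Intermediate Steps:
c(G, d) = 2 - G*d
J(O, x) = 2 - 45*O + O*x + x²*(19 + √(-8 + x)) (J(O, x) = (x*O + (x*(19 + √(x - 8)))*x) + (2 - 1*45*O) = (O*x + (x*(19 + √(-8 + x)))*x) + (2 - 45*O) = (O*x + x²*(19 + √(-8 + x))) + (2 - 45*O) = 2 - 45*O + O*x + x²*(19 + √(-8 + x)))
T(-1676, 760) + J(1149, -1078) = 263 + (2 - 45*1149 + 19*(-1078)² + 1149*(-1078) + (-1078)²*√(-8 - 1078)) = 263 + (2 - 51705 + 19*1162084 - 1238622 + 1162084*√(-1086)) = 263 + (2 - 51705 + 22079596 - 1238622 + 1162084*(I*√1086)) = 263 + (2 - 51705 + 22079596 - 1238622 + 1162084*I*√1086) = 263 + (20789271 + 1162084*I*√1086) = 20789534 + 1162084*I*√1086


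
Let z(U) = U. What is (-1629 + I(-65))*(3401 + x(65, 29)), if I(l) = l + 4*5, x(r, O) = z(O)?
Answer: -5741820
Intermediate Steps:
x(r, O) = O
I(l) = 20 + l (I(l) = l + 20 = 20 + l)
(-1629 + I(-65))*(3401 + x(65, 29)) = (-1629 + (20 - 65))*(3401 + 29) = (-1629 - 45)*3430 = -1674*3430 = -5741820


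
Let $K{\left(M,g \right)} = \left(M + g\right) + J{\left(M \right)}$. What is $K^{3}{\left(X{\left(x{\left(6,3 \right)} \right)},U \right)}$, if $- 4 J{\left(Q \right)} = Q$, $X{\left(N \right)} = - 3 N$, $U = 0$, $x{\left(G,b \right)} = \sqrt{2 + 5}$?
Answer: $- \frac{5103 \sqrt{7}}{64} \approx -210.96$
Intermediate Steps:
$x{\left(G,b \right)} = \sqrt{7}$
$J{\left(Q \right)} = - \frac{Q}{4}$
$K{\left(M,g \right)} = g + \frac{3 M}{4}$ ($K{\left(M,g \right)} = \left(M + g\right) - \frac{M}{4} = g + \frac{3 M}{4}$)
$K^{3}{\left(X{\left(x{\left(6,3 \right)} \right)},U \right)} = \left(0 + \frac{3 \left(- 3 \sqrt{7}\right)}{4}\right)^{3} = \left(0 - \frac{9 \sqrt{7}}{4}\right)^{3} = \left(- \frac{9 \sqrt{7}}{4}\right)^{3} = - \frac{5103 \sqrt{7}}{64}$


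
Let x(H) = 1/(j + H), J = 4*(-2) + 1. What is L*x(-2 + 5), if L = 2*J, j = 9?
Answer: -7/6 ≈ -1.1667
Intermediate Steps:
J = -7 (J = -8 + 1 = -7)
x(H) = 1/(9 + H)
L = -14 (L = 2*(-7) = -14)
L*x(-2 + 5) = -14/(9 + (-2 + 5)) = -14/(9 + 3) = -14/12 = -14*1/12 = -7/6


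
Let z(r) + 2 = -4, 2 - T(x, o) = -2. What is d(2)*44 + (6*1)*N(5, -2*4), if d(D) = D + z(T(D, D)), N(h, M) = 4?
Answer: -152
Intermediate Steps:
T(x, o) = 4 (T(x, o) = 2 - 1*(-2) = 2 + 2 = 4)
z(r) = -6 (z(r) = -2 - 4 = -6)
d(D) = -6 + D (d(D) = D - 6 = -6 + D)
d(2)*44 + (6*1)*N(5, -2*4) = (-6 + 2)*44 + (6*1)*4 = -4*44 + 6*4 = -176 + 24 = -152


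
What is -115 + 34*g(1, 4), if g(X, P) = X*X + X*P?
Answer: 55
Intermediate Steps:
g(X, P) = X**2 + P*X
-115 + 34*g(1, 4) = -115 + 34*(1*(4 + 1)) = -115 + 34*(1*5) = -115 + 34*5 = -115 + 170 = 55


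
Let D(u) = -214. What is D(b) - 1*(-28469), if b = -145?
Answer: 28255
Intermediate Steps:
D(b) - 1*(-28469) = -214 - 1*(-28469) = -214 + 28469 = 28255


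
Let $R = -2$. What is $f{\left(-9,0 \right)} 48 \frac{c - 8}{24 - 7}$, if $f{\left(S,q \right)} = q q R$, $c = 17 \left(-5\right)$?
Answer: $0$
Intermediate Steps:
$c = -85$
$f{\left(S,q \right)} = - 2 q^{2}$ ($f{\left(S,q \right)} = q q \left(-2\right) = q^{2} \left(-2\right) = - 2 q^{2}$)
$f{\left(-9,0 \right)} 48 \frac{c - 8}{24 - 7} = - 2 \cdot 0^{2} \cdot 48 \frac{-85 - 8}{24 - 7} = \left(-2\right) 0 \cdot 48 \left(- \frac{93}{17}\right) = 0 \cdot 48 \left(\left(-93\right) \frac{1}{17}\right) = 0 \left(- \frac{93}{17}\right) = 0$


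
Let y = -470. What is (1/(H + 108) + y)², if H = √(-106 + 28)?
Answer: (-2559245881*I + 47713460*√78)/(6*(-1931*I + 36*√78)) ≈ 2.2089e+5 + 0.70702*I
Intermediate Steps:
H = I*√78 (H = √(-78) = I*√78 ≈ 8.8318*I)
(1/(H + 108) + y)² = (1/(I*√78 + 108) - 470)² = (1/(108 + I*√78) - 470)² = (-470 + 1/(108 + I*√78))²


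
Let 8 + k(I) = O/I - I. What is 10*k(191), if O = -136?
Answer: -381450/191 ≈ -1997.1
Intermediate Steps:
k(I) = -8 - I - 136/I (k(I) = -8 + (-136/I - I) = -8 + (-I - 136/I) = -8 - I - 136/I)
10*k(191) = 10*(-8 - 1*191 - 136/191) = 10*(-8 - 191 - 136*1/191) = 10*(-8 - 191 - 136/191) = 10*(-38145/191) = -381450/191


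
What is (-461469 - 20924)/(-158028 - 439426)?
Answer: 482393/597454 ≈ 0.80741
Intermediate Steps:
(-461469 - 20924)/(-158028 - 439426) = -482393/(-597454) = -482393*(-1/597454) = 482393/597454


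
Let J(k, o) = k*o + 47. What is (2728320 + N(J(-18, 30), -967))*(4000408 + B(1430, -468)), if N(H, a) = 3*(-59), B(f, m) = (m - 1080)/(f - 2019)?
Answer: 6428164736665980/589 ≈ 1.0914e+13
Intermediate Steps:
J(k, o) = 47 + k*o
B(f, m) = (-1080 + m)/(-2019 + f)
N(H, a) = -177
(2728320 + N(J(-18, 30), -967))*(4000408 + B(1430, -468)) = (2728320 - 177)*(4000408 + (-1080 - 468)/(-2019 + 1430)) = 2728143*(4000408 - 1548/(-589)) = 2728143*(4000408 - 1/589*(-1548)) = 2728143*(4000408 + 1548/589) = 2728143*(2356241860/589) = 6428164736665980/589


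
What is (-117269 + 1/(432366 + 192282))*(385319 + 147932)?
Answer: -39061620297187061/624648 ≈ -6.2534e+10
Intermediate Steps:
(-117269 + 1/(432366 + 192282))*(385319 + 147932) = (-117269 + 1/624648)*533251 = -73251846311/624648*533251 = -39061620297187061/624648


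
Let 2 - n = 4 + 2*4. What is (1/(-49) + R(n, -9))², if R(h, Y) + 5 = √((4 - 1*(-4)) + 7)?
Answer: 96531/2401 - 492*√15/49 ≈ 1.3166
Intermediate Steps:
n = -10 (n = 2 - (4 + 2*4) = 2 - (4 + 8) = 2 - 1*12 = 2 - 12 = -10)
R(h, Y) = -5 + √15 (R(h, Y) = -5 + √((4 - 1*(-4)) + 7) = -5 + √((4 + 4) + 7) = -5 + √(8 + 7) = -5 + √15)
(1/(-49) + R(n, -9))² = (1/(-49) + (-5 + √15))² = (-1/49 + (-5 + √15))² = (-246/49 + √15)²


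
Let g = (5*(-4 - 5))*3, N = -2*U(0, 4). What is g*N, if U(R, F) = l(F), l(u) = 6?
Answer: 1620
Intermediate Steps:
U(R, F) = 6
N = -12 (N = -2*6 = -12)
g = -135 (g = (5*(-9))*3 = -45*3 = -135)
g*N = -135*(-12) = 1620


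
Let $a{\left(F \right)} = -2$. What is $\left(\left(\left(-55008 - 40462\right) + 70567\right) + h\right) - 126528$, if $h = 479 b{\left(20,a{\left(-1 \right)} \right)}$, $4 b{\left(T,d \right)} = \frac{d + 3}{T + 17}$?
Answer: $- \frac{22411309}{148} \approx -1.5143 \cdot 10^{5}$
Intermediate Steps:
$b{\left(T,d \right)} = \frac{3 + d}{4 \left(17 + T\right)}$ ($b{\left(T,d \right)} = \frac{\left(d + 3\right) \frac{1}{T + 17}}{4} = \frac{\left(3 + d\right) \frac{1}{17 + T}}{4} = \frac{\frac{1}{17 + T} \left(3 + d\right)}{4} = \frac{3 + d}{4 \left(17 + T\right)}$)
$h = \frac{479}{148}$ ($h = 479 \frac{3 - 2}{4 \left(17 + 20\right)} = 479 \cdot \frac{1}{4} \cdot \frac{1}{37} \cdot 1 = 479 \cdot \frac{1}{148} = \frac{479}{148} \approx 3.2365$)
$\left(\left(\left(-55008 - 40462\right) + 70567\right) + h\right) - 126528 = \left(\left(\left(-55008 - 40462\right) + 70567\right) + \frac{479}{148}\right) - 126528 = \left(\left(-95470 + 70567\right) + \frac{479}{148}\right) - 126528 = \left(-24903 + \frac{479}{148}\right) - 126528 = - \frac{3685165}{148} - 126528 = - \frac{22411309}{148}$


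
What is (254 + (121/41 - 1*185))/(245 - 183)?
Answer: 1475/1271 ≈ 1.1605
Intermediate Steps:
(254 + (121/41 - 1*185))/(245 - 183) = (254 + (121*(1/41) - 185))/62 = (254 + (121/41 - 185))*(1/62) = (254 - 7464/41)*(1/62) = (2950/41)*(1/62) = 1475/1271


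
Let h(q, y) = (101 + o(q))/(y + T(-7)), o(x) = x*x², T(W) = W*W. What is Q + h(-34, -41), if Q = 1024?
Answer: -31011/8 ≈ -3876.4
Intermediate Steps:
T(W) = W²
o(x) = x³
h(q, y) = (101 + q³)/(49 + y) (h(q, y) = (101 + q³)/(y + (-7)²) = (101 + q³)/(y + 49) = (101 + q³)/(49 + y))
Q + h(-34, -41) = 1024 + (101 + (-34)³)/(49 - 41) = 1024 + (101 - 39304)/8 = 1024 + (⅛)*(-39203) = 1024 - 39203/8 = -31011/8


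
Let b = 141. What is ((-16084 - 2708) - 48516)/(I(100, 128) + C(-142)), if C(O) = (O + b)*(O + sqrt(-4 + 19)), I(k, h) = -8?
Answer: -9019272/17941 - 67308*sqrt(15)/17941 ≈ -517.25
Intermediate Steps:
C(O) = (141 + O)*(O + sqrt(15)) (C(O) = (O + 141)*(O + sqrt(-4 + 19)) = (141 + O)*(O + sqrt(15)))
((-16084 - 2708) - 48516)/(I(100, 128) + C(-142)) = ((-16084 - 2708) - 48516)/(-8 + ((-142)**2 + 141*(-142) + 141*sqrt(15) - 142*sqrt(15))) = (-18792 - 48516)/(-8 + (20164 - 20022 + 141*sqrt(15) - 142*sqrt(15))) = -67308/(-8 + (142 - sqrt(15))) = -67308/(134 - sqrt(15))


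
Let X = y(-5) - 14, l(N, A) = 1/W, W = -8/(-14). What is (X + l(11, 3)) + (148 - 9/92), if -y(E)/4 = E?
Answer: 3580/23 ≈ 155.65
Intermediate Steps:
W = 4/7 (W = -8*(-1/14) = 4/7 ≈ 0.57143)
y(E) = -4*E
l(N, A) = 7/4 (l(N, A) = 1/(4/7) = 7/4)
X = 6 (X = -4*(-5) - 14 = 20 - 14 = 6)
(X + l(11, 3)) + (148 - 9/92) = (6 + 7/4) + (148 - 9/92) = 31/4 + (148 - 9/92) = 31/4 + 13607/92 = 3580/23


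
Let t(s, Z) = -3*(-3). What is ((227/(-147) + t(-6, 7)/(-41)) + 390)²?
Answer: 5475132010000/36324729 ≈ 1.5073e+5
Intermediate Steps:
t(s, Z) = 9
((227/(-147) + t(-6, 7)/(-41)) + 390)² = ((227/(-147) + 9/(-41)) + 390)² = ((227*(-1/147) + 9*(-1/41)) + 390)² = ((-227/147 - 9/41) + 390)² = (-10630/6027 + 390)² = (2339900/6027)² = 5475132010000/36324729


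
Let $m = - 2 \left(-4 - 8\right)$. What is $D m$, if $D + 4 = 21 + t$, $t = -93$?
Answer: $-1824$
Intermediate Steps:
$D = -76$ ($D = -4 + \left(21 - 93\right) = -4 - 72 = -76$)
$m = 24$ ($m = \left(-2\right) \left(-12\right) = 24$)
$D m = \left(-76\right) 24 = -1824$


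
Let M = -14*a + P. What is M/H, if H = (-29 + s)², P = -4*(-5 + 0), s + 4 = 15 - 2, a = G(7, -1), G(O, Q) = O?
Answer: -39/200 ≈ -0.19500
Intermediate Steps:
a = 7
s = 9 (s = -4 + (15 - 2) = -4 + 13 = 9)
P = 20 (P = -4*(-5) = 20)
M = -78 (M = -14*7 + 20 = -98 + 20 = -78)
H = 400 (H = (-29 + 9)² = (-20)² = 400)
M/H = -78/400 = -78*1/400 = -39/200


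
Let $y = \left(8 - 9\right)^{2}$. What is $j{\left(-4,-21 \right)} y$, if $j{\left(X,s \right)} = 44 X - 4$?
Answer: $-180$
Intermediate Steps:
$y = 1$ ($y = \left(-1\right)^{2} = 1$)
$j{\left(X,s \right)} = -4 + 44 X$
$j{\left(-4,-21 \right)} y = \left(-4 + 44 \left(-4\right)\right) 1 = \left(-4 - 176\right) 1 = \left(-180\right) 1 = -180$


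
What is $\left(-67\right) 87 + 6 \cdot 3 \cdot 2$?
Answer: $-5793$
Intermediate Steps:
$\left(-67\right) 87 + 6 \cdot 3 \cdot 2 = -5829 + 18 \cdot 2 = -5829 + 36 = -5793$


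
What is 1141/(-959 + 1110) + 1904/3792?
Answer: 288386/35787 ≈ 8.0584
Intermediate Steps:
1141/(-959 + 1110) + 1904/3792 = 1141/151 + 1904*(1/3792) = 1141*(1/151) + 119/237 = 1141/151 + 119/237 = 288386/35787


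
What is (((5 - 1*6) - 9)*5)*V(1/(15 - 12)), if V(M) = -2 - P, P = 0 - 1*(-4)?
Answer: 300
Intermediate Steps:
P = 4 (P = 0 + 4 = 4)
V(M) = -6 (V(M) = -2 - 1*4 = -2 - 4 = -6)
(((5 - 1*6) - 9)*5)*V(1/(15 - 12)) = (((5 - 1*6) - 9)*5)*(-6) = (((5 - 6) - 9)*5)*(-6) = ((-1 - 9)*5)*(-6) = -10*5*(-6) = -50*(-6) = 300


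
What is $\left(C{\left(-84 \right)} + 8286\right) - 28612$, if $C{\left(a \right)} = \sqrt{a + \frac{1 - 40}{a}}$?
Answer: $-20326 + \frac{i \sqrt{16373}}{14} \approx -20326.0 + 9.1398 i$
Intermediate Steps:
$C{\left(a \right)} = \sqrt{a - \frac{39}{a}}$
$\left(C{\left(-84 \right)} + 8286\right) - 28612 = \left(\sqrt{-84 - \frac{39}{-84}} + 8286\right) - 28612 = \left(\sqrt{-84 - - \frac{13}{28}} + 8286\right) - 28612 = \left(\sqrt{-84 + \frac{13}{28}} + 8286\right) - 28612 = \left(\sqrt{- \frac{2339}{28}} + 8286\right) - 28612 = \left(\frac{i \sqrt{16373}}{14} + 8286\right) - 28612 = \left(8286 + \frac{i \sqrt{16373}}{14}\right) - 28612 = -20326 + \frac{i \sqrt{16373}}{14}$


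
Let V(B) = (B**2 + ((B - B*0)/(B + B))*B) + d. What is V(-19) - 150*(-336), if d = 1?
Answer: 101505/2 ≈ 50753.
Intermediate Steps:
V(B) = 1 + B**2 + B/2 (V(B) = (B**2 + ((B - B*0)/(B + B))*B) + 1 = (B**2 + ((B + 0)/((2*B)))*B) + 1 = (B**2 + (B*(1/(2*B)))*B) + 1 = (B**2 + B/2) + 1 = 1 + B**2 + B/2)
V(-19) - 150*(-336) = (1 + (-19)**2 + (1/2)*(-19)) - 150*(-336) = (1 + 361 - 19/2) + 50400 = 705/2 + 50400 = 101505/2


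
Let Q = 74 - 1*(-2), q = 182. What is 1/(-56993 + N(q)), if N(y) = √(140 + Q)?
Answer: -56993/3248201833 - 6*√6/3248201833 ≈ -1.7551e-5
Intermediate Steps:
Q = 76 (Q = 74 + 2 = 76)
N(y) = 6*√6 (N(y) = √(140 + 76) = √216 = 6*√6)
1/(-56993 + N(q)) = 1/(-56993 + 6*√6)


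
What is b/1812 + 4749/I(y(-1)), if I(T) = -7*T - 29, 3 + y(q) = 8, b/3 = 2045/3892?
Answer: -697729147/9403072 ≈ -74.202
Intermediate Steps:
b = 6135/3892 (b = 3*(2045/3892) = 6135/3892 ≈ 1.5763)
y(q) = 5 (y(q) = -3 + 8 = 5)
I(T) = -29 - 7*T
b/1812 + 4749/I(y(-1)) = (6135/3892)/1812 + 4749/(-29 - 7*5) = (6135/3892)*(1/1812) + 4749/(-29 - 35) = 2045/2350768 + 4749/(-64) = 2045/2350768 + 4749*(-1/64) = 2045/2350768 - 4749/64 = -697729147/9403072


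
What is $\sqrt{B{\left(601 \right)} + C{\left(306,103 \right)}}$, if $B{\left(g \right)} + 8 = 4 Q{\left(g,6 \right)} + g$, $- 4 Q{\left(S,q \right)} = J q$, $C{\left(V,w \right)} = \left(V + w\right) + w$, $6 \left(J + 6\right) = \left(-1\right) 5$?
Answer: $\sqrt{1146} \approx 33.853$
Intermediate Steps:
$J = - \frac{41}{6}$ ($J = -6 + \frac{\left(-1\right) 5}{6} = -6 + \frac{1}{6} \left(-5\right) = -6 - \frac{5}{6} = - \frac{41}{6} \approx -6.8333$)
$C{\left(V,w \right)} = V + 2 w$
$Q{\left(S,q \right)} = \frac{41 q}{24}$ ($Q{\left(S,q \right)} = - \frac{\left(- \frac{41}{6}\right) q}{4} = \frac{41 q}{24}$)
$B{\left(g \right)} = 33 + g$ ($B{\left(g \right)} = -8 + \left(4 \cdot \frac{41}{24} \cdot 6 + g\right) = -8 + \left(4 \cdot \frac{41}{4} + g\right) = -8 + \left(41 + g\right) = 33 + g$)
$\sqrt{B{\left(601 \right)} + C{\left(306,103 \right)}} = \sqrt{\left(33 + 601\right) + \left(306 + 2 \cdot 103\right)} = \sqrt{634 + \left(306 + 206\right)} = \sqrt{634 + 512} = \sqrt{1146}$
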